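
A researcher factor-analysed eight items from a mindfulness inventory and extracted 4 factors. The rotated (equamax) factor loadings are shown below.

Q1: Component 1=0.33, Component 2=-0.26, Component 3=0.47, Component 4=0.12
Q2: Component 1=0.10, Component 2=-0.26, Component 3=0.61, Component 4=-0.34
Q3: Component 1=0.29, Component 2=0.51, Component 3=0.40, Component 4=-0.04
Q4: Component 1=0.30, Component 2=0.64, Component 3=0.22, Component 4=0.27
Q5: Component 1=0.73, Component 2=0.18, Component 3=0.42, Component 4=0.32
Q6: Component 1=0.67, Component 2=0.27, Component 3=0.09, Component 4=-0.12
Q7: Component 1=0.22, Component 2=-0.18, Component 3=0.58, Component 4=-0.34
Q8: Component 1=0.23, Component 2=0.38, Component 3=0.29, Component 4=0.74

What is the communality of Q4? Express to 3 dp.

h² = 0.30² + 0.64² + 0.22² + 0.27² = 0.0900 + 0.4096 + 0.0484 + 0.0729 = 0.6209

0.621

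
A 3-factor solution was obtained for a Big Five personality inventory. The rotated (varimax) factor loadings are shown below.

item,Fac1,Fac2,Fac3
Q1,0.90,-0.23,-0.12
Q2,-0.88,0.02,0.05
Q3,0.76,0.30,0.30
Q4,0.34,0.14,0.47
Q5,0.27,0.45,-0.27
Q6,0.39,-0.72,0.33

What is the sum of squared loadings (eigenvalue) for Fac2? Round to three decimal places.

SS loadings for Fac2 = (-0.23)² + 0.02² + 0.30² + 0.14² + 0.45² + (-0.72)² = 0.0529 + 0.0004 + 0.0900 + 0.0196 + 0.2025 + 0.5184 = 0.8838

0.884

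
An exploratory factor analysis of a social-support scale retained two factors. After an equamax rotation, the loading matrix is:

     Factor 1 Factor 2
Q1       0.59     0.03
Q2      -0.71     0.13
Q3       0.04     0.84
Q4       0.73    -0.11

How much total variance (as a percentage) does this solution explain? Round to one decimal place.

53.1%

Communalities: 0.3490, 0.5210, 0.7072, 0.5450; Σh² = 2.1222.
Total variance with 4 standardized items is 4, so the solution explains 2.1222/4 = 0.5305 = 53.05%.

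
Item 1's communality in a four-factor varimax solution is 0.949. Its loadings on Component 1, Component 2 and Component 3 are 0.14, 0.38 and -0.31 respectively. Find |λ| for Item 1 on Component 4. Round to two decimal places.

0.83

Under orthogonal rotation h² = Σλ², so λ_Component 4² = h² − (0.2601) = 0.949 − 0.2601 = 0.6889.
|λ| = √0.6889 = 0.8300.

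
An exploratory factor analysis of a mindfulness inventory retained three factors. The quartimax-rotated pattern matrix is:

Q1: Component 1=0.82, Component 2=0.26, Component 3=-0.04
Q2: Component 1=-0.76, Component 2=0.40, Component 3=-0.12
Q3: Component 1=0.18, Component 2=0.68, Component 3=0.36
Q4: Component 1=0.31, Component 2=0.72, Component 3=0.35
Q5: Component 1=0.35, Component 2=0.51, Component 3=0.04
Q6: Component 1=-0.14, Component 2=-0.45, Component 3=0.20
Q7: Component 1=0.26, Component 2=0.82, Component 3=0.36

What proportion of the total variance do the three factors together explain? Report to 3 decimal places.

Communalities: 0.7416, 0.7520, 0.6244, 0.7370, 0.3842, 0.2621, 0.8696; Σh² = 4.3709.
Total variance with 7 standardized items is 7, so the solution explains 4.3709/7 = 0.6244.

0.624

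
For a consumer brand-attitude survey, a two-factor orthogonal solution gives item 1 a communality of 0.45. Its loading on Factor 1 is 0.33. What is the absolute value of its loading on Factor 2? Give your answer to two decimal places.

Under orthogonal rotation h² = Σλ², so λ_Factor 2² = h² − (0.1089) = 0.45 − 0.1089 = 0.3411.
|λ| = √0.3411 = 0.5840.

0.58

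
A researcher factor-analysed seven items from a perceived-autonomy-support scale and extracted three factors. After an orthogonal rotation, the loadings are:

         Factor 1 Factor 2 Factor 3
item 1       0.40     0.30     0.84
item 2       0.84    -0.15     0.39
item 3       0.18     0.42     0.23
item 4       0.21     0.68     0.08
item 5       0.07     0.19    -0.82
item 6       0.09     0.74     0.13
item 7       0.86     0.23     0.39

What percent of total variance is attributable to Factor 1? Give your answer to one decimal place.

24.2%

SS loadings for Factor 1 = 0.40² + 0.84² + 0.18² + 0.21² + 0.07² + 0.09² + 0.86² = 1.6947
With 7 standardized items, total variance = 7. Proportion = 1.6947/7 = 0.2421 → 24.21%.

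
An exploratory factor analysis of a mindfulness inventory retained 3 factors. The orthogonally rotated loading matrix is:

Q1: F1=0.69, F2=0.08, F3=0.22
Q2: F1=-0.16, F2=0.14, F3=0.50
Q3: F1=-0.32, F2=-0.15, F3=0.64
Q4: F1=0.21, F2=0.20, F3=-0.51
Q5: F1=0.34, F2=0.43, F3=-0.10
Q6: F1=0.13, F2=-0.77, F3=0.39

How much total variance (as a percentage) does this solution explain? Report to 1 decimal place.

46.3%

SS loadings by factor: 0.7807, 0.8663, 1.1302; total = 2.7772.
Total variance with 6 standardized items is 6, so the solution explains 2.7772/6 = 0.4629 = 46.29%.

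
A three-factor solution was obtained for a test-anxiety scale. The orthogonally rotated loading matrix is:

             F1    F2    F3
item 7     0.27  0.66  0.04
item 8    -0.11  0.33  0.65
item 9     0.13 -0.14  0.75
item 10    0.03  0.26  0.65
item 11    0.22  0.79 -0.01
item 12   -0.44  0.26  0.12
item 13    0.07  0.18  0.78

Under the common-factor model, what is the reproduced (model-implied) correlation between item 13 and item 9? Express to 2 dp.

0.57

r̂ = Σ λ_i·λ_j across factors = (0.07)(0.13) + (0.18)(-0.14) + (0.78)(0.75)
  = +0.0091 -0.0252 +0.5850 = 0.5689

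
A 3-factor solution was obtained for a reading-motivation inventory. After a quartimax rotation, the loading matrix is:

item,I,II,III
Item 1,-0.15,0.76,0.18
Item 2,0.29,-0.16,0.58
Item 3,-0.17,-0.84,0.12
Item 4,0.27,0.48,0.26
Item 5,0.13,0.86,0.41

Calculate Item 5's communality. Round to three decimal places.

h² = 0.13² + 0.86² + 0.41² = 0.0169 + 0.7396 + 0.1681 = 0.9246

0.925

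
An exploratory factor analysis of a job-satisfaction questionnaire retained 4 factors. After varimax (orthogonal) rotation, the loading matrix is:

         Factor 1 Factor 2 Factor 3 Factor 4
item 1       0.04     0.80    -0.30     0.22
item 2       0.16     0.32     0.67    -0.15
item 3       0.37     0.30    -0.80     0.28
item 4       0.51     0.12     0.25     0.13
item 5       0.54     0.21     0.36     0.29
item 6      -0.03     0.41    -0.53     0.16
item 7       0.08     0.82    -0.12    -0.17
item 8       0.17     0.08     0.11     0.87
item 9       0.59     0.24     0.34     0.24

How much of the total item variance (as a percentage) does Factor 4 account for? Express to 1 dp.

12.4%

SS loadings for Factor 4 = 0.22² + (-0.15)² + 0.28² + 0.13² + 0.29² + 0.16² + (-0.17)² + 0.87² + 0.24² = 1.1193
With 9 standardized items, total variance = 9. Proportion = 1.1193/9 = 0.1244 → 12.44%.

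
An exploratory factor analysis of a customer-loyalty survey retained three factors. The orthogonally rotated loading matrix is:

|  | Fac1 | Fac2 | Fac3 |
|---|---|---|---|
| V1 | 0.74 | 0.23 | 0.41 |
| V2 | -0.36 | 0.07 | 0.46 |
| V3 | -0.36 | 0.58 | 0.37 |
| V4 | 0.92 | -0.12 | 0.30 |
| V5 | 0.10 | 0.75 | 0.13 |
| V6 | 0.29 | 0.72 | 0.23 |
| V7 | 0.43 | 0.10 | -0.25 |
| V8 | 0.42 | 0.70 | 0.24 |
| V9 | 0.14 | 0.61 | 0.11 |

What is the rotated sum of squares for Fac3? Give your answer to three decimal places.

SS loadings for Fac3 = 0.41² + 0.46² + 0.37² + 0.30² + 0.13² + 0.23² + (-0.25)² + 0.24² + 0.11² = 0.1681 + 0.2116 + 0.1369 + 0.0900 + 0.0169 + 0.0529 + 0.0625 + 0.0576 + 0.0121 = 0.8086

0.809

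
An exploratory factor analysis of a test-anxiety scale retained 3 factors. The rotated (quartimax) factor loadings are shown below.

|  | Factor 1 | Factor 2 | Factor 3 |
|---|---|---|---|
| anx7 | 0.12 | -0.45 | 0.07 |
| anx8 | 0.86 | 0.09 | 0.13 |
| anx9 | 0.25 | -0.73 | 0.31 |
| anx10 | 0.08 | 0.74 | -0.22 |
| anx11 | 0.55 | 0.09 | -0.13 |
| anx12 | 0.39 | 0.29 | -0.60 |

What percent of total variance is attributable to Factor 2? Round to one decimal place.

SS loadings for Factor 2 = (-0.45)² + 0.09² + (-0.73)² + 0.74² + 0.09² + 0.29² = 1.3833
With 6 standardized items, total variance = 6. Proportion = 1.3833/6 = 0.2306 → 23.05%.

23.1%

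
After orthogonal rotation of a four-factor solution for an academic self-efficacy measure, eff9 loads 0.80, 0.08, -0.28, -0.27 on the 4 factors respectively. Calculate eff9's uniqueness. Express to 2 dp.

0.20

h² = 0.80² + 0.08² + (-0.28)² + (-0.27)² = 0.6400 + 0.0064 + 0.0784 + 0.0729 = 0.7977
Uniqueness u² = 1 − h² = 1 − 0.7977 = 0.2023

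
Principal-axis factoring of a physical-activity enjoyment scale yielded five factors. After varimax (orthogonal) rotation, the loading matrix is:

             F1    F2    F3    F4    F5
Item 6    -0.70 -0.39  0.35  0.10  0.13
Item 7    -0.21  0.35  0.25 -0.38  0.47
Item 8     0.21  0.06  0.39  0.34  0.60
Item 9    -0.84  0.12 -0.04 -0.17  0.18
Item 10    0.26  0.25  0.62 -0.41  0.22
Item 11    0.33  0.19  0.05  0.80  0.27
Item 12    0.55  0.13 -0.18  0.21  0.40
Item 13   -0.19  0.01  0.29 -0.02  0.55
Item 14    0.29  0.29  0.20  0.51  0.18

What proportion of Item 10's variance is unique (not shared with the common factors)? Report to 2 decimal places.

0.27

h² = 0.26² + 0.25² + 0.62² + (-0.41)² + 0.22² = 0.0676 + 0.0625 + 0.3844 + 0.1681 + 0.0484 = 0.7310
Uniqueness u² = 1 − h² = 1 − 0.7310 = 0.2690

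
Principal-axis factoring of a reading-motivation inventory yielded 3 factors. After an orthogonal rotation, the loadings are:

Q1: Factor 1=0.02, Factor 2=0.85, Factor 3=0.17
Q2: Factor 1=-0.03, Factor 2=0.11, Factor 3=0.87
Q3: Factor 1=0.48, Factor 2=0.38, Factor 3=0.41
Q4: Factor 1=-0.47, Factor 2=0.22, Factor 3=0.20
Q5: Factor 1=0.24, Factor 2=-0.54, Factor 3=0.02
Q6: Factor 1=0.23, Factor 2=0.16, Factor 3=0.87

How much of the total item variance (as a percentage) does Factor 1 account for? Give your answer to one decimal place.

9.4%

SS loadings for Factor 1 = 0.02² + (-0.03)² + 0.48² + (-0.47)² + 0.24² + 0.23² = 0.5631
With 6 standardized items, total variance = 6. Proportion = 0.5631/6 = 0.0938 → 9.38%.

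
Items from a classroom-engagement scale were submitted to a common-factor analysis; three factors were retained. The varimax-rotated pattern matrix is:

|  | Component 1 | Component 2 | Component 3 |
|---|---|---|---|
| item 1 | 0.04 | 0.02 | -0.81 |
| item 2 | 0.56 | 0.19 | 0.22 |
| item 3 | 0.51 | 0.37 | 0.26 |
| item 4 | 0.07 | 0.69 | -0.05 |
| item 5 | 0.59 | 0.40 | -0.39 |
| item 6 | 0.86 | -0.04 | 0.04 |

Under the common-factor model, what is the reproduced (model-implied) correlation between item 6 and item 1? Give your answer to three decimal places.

r̂ = Σ λ_i·λ_j across factors = (0.86)(0.04) + (-0.04)(0.02) + (0.04)(-0.81)
  = +0.0344 -0.0008 -0.0324 = 0.0012

0.001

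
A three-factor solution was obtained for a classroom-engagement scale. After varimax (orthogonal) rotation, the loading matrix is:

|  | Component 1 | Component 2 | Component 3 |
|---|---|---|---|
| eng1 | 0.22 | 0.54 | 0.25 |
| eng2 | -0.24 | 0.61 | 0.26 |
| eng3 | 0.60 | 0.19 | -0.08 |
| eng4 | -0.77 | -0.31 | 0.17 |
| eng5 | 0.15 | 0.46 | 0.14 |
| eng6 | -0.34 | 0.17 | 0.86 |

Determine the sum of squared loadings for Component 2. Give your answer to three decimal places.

1.036

SS loadings for Component 2 = 0.54² + 0.61² + 0.19² + (-0.31)² + 0.46² + 0.17² = 0.2916 + 0.3721 + 0.0361 + 0.0961 + 0.2116 + 0.0289 = 1.0364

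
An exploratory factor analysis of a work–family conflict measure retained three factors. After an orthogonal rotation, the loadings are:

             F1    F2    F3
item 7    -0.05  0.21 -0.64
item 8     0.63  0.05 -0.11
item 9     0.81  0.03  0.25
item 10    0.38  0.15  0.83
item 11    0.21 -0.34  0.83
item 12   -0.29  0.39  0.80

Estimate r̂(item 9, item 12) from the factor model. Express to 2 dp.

r̂ = Σ λ_i·λ_j across factors = (0.81)(-0.29) + (0.03)(0.39) + (0.25)(0.80)
  = -0.2349 +0.0117 +0.2000 = -0.0232

-0.02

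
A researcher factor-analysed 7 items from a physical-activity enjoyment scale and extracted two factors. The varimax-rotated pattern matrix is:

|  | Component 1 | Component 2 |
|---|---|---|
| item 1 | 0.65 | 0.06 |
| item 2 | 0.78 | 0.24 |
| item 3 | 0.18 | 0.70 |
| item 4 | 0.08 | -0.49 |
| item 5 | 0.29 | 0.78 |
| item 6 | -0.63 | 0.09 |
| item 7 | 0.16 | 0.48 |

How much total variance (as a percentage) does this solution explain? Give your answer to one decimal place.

45.9%

SS loadings by factor: 1.5763, 1.6382; total = 3.2145.
Total variance with 7 standardized items is 7, so the solution explains 3.2145/7 = 0.4592 = 45.92%.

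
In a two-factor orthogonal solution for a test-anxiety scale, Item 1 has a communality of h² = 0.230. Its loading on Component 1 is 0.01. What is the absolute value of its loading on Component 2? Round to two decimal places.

0.48

Under orthogonal rotation h² = Σλ², so λ_Component 2² = h² − (0.0001) = 0.230 − 0.0001 = 0.2299.
|λ| = √0.2299 = 0.4795.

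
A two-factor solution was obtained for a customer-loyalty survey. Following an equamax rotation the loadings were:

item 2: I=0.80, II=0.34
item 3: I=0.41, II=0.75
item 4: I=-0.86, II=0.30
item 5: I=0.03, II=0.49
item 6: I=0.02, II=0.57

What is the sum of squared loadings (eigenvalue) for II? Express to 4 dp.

1.3331

SS loadings for II = 0.34² + 0.75² + 0.30² + 0.49² + 0.57² = 0.1156 + 0.5625 + 0.0900 + 0.2401 + 0.3249 = 1.3331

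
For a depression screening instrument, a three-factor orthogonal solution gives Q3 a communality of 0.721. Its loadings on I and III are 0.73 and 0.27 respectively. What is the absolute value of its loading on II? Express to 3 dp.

0.339

Under orthogonal rotation h² = Σλ², so λ_II² = h² − (0.6058) = 0.721 − 0.6058 = 0.1152.
|λ| = √0.1152 = 0.3394.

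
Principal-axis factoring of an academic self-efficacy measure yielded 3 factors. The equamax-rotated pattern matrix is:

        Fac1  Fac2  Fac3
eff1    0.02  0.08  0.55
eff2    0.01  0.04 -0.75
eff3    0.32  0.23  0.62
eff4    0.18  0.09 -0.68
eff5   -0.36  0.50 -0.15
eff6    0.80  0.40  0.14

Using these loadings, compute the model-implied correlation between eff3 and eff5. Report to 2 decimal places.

-0.09

r̂ = Σ λ_i·λ_j across factors = (0.32)(-0.36) + (0.23)(0.50) + (0.62)(-0.15)
  = -0.1152 +0.1150 -0.0930 = -0.0932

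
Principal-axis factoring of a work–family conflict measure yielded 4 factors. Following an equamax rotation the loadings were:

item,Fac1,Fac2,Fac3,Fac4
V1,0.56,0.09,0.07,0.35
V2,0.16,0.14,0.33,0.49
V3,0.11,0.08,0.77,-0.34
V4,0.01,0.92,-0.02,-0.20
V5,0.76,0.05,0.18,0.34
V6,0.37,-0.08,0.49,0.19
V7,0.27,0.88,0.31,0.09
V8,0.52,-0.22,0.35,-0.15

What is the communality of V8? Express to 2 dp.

h² = 0.52² + (-0.22)² + 0.35² + (-0.15)² = 0.2704 + 0.0484 + 0.1225 + 0.0225 = 0.4638

0.46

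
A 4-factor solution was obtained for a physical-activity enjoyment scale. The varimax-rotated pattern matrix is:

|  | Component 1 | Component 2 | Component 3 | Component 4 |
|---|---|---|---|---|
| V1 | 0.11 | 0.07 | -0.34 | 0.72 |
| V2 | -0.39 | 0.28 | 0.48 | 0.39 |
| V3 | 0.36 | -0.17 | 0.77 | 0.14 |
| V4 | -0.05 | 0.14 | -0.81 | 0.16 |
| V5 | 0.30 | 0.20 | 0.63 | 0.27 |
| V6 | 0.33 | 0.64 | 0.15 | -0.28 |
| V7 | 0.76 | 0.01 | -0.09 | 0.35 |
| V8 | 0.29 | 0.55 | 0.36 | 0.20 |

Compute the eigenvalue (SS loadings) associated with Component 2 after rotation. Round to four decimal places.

0.8840

SS loadings for Component 2 = 0.07² + 0.28² + (-0.17)² + 0.14² + 0.20² + 0.64² + 0.01² + 0.55² = 0.0049 + 0.0784 + 0.0289 + 0.0196 + 0.0400 + 0.4096 + 0.0001 + 0.3025 = 0.8840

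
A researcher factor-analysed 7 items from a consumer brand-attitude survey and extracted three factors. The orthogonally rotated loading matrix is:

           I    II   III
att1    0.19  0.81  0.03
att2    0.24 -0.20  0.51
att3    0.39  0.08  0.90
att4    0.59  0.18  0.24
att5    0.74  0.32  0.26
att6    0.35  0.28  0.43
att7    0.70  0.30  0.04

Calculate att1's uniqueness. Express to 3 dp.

0.307

h² = 0.19² + 0.81² + 0.03² = 0.0361 + 0.6561 + 0.0009 = 0.6931
Uniqueness u² = 1 − h² = 1 − 0.6931 = 0.3069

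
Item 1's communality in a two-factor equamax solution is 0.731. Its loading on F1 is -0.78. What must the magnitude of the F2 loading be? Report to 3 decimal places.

Under orthogonal rotation h² = Σλ², so λ_F2² = h² − (0.6084) = 0.731 − 0.6084 = 0.1226.
|λ| = √0.1226 = 0.3501.

0.350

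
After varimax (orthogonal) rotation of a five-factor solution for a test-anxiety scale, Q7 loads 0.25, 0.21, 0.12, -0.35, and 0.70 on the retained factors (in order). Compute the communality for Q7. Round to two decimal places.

0.73

h² = 0.25² + 0.21² + 0.12² + (-0.35)² + 0.70² = 0.0625 + 0.0441 + 0.0144 + 0.1225 + 0.4900 = 0.7335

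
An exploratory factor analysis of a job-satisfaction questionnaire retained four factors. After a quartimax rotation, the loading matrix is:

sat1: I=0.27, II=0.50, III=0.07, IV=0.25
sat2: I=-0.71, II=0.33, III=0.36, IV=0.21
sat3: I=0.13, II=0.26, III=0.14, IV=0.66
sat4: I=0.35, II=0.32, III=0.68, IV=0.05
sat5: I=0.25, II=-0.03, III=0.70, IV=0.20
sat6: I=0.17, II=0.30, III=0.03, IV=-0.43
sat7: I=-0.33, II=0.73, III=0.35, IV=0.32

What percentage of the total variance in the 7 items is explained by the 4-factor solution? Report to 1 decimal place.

59.6%

Communalities: 0.3903, 0.7867, 0.5397, 0.6898, 0.5934, 0.3047, 0.8667; Σh² = 4.1713.
Total variance with 7 standardized items is 7, so the solution explains 4.1713/7 = 0.5959 = 59.59%.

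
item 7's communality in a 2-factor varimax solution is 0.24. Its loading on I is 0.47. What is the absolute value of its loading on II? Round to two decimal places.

Under orthogonal rotation h² = Σλ², so λ_II² = h² − (0.2209) = 0.24 − 0.2209 = 0.0191.
|λ| = √0.0191 = 0.1382.

0.14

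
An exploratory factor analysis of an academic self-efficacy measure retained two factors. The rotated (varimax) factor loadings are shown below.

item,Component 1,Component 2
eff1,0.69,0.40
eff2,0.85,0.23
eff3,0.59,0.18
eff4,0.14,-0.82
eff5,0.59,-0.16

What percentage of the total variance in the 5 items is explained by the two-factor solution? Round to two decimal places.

Communalities: 0.6361, 0.7754, 0.3805, 0.6920, 0.3737; Σh² = 2.8577.
Total variance with 5 standardized items is 5, so the solution explains 2.8577/5 = 0.5715 = 57.15%.

57.15%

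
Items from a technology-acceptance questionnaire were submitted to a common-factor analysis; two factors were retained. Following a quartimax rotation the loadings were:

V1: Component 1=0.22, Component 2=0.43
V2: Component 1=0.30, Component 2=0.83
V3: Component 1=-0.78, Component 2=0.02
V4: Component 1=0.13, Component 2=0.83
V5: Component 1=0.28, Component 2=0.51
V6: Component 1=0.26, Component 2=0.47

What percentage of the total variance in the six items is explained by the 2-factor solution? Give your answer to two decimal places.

49.23%

Communalities: 0.2333, 0.7789, 0.6088, 0.7058, 0.3385, 0.2885; Σh² = 2.9538.
Total variance with 6 standardized items is 6, so the solution explains 2.9538/6 = 0.4923 = 49.23%.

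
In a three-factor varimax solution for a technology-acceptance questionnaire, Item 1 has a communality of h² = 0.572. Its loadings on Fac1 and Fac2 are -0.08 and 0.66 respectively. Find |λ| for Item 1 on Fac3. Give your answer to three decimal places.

Under orthogonal rotation h² = Σλ², so λ_Fac3² = h² − (0.4420) = 0.572 − 0.4420 = 0.1300.
|λ| = √0.1300 = 0.3606.

0.361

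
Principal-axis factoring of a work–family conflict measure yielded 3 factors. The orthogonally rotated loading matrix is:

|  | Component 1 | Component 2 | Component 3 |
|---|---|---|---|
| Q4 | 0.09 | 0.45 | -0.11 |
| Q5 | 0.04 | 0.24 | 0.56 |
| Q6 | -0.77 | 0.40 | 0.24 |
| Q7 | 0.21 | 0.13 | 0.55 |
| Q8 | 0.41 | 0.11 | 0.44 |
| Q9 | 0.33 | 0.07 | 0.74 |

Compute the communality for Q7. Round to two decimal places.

h² = 0.21² + 0.13² + 0.55² = 0.0441 + 0.0169 + 0.3025 = 0.3635

0.36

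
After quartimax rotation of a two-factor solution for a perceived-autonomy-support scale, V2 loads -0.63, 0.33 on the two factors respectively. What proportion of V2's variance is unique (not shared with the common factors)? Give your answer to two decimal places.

h² = (-0.63)² + 0.33² = 0.3969 + 0.1089 = 0.5058
Uniqueness u² = 1 − h² = 1 − 0.5058 = 0.4942

0.49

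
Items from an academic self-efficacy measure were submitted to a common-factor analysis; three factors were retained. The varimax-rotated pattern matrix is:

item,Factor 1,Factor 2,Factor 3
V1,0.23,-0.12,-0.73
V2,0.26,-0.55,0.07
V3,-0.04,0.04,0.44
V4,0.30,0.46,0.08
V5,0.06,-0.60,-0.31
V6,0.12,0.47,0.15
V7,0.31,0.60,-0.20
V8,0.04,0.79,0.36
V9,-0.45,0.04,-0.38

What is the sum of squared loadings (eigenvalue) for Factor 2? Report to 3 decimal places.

SS loadings for Factor 2 = (-0.12)² + (-0.55)² + 0.04² + 0.46² + (-0.60)² + 0.47² + 0.60² + 0.79² + 0.04² = 0.0144 + 0.3025 + 0.0016 + 0.2116 + 0.3600 + 0.2209 + 0.3600 + 0.6241 + 0.0016 = 2.0967

2.097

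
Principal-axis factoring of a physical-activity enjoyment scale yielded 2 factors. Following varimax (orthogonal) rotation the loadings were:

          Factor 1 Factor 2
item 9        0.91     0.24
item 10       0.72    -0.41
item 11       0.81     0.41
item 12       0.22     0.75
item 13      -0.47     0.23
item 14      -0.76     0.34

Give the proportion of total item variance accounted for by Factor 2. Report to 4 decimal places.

0.1875

SS loadings for Factor 2 = 0.24² + (-0.41)² + 0.41² + 0.75² + 0.23² + 0.34² = 1.1248
Proportion of variance = 1.1248 / 6 = 0.1875.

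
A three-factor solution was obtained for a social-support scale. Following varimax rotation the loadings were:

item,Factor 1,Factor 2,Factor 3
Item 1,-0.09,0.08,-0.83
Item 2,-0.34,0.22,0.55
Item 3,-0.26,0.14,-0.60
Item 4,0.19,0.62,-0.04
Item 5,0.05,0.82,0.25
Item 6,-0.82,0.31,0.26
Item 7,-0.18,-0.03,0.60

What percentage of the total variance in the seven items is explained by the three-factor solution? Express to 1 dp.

57.2%

Communalities: 0.7034, 0.4665, 0.4472, 0.4221, 0.7374, 0.8361, 0.3933; Σh² = 4.0060.
Total variance with 7 standardized items is 7, so the solution explains 4.0060/7 = 0.5723 = 57.23%.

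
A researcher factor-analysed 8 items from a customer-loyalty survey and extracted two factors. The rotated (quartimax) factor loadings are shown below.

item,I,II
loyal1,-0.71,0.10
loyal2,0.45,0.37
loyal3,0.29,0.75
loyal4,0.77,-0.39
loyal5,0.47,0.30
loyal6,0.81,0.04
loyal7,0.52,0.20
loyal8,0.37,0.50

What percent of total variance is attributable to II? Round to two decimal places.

15.54%

SS loadings for II = 0.10² + 0.37² + 0.75² + (-0.39)² + 0.30² + 0.04² + 0.20² + 0.50² = 1.2431
With 8 standardized items, total variance = 8. Proportion = 1.2431/8 = 0.1554 → 15.54%.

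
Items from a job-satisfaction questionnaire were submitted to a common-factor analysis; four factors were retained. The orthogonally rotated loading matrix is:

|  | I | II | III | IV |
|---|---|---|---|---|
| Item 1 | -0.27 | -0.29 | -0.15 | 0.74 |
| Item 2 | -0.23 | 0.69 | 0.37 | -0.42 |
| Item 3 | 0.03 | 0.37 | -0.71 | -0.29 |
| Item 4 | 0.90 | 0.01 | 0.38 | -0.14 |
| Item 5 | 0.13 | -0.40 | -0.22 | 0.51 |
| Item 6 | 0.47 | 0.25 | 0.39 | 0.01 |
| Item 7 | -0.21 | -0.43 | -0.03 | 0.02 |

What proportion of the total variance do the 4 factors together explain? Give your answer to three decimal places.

SS loadings by factor: 1.2186, 1.1046, 1.0093, 1.0883; total = 4.4208.
Total variance with 7 standardized items is 7, so the solution explains 4.4208/7 = 0.6315.

0.632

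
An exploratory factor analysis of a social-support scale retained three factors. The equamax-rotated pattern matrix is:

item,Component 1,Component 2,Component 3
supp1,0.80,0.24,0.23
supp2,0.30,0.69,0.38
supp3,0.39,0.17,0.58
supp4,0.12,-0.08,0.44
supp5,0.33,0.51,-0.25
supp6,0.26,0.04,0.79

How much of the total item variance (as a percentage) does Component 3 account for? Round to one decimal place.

SS loadings for Component 3 = 0.23² + 0.38² + 0.58² + 0.44² + (-0.25)² + 0.79² = 1.4139
With 6 standardized items, total variance = 6. Proportion = 1.4139/6 = 0.2357 → 23.57%.

23.6%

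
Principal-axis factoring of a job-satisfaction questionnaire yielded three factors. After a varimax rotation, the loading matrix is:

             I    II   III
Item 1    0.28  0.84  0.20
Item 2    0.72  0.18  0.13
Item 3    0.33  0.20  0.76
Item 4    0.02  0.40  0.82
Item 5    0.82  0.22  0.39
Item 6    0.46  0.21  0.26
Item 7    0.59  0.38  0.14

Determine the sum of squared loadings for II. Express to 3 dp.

SS loadings for II = 0.84² + 0.18² + 0.20² + 0.40² + 0.22² + 0.21² + 0.38² = 0.7056 + 0.0324 + 0.0400 + 0.1600 + 0.0484 + 0.0441 + 0.1444 = 1.1749

1.175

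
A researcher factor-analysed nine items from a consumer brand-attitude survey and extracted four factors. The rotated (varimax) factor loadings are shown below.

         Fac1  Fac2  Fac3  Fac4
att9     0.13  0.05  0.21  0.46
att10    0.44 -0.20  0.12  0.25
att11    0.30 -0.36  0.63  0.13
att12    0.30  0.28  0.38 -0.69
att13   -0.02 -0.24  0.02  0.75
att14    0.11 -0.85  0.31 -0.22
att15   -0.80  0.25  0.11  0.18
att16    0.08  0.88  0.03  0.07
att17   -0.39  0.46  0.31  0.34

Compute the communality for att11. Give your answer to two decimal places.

0.63

h² = 0.30² + (-0.36)² + 0.63² + 0.13² = 0.0900 + 0.1296 + 0.3969 + 0.0169 = 0.6334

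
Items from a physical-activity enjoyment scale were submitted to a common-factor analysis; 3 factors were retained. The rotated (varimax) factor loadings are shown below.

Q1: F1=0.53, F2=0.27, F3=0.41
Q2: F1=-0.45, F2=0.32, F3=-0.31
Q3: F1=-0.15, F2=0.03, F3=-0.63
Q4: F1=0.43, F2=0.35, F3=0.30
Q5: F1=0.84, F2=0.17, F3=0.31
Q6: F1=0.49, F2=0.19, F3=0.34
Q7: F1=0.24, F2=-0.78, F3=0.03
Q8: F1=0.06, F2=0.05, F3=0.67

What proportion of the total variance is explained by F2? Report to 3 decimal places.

SS loadings for F2 = 0.27² + 0.32² + 0.03² + 0.35² + 0.17² + 0.19² + (-0.78)² + 0.05² = 0.9746
Proportion of variance = 0.9746 / 8 = 0.1218.

0.122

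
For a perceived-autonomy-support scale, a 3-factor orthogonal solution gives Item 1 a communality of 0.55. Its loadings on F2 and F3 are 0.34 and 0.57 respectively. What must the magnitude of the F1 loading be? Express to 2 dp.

0.33

Under orthogonal rotation h² = Σλ², so λ_F1² = h² − (0.4405) = 0.55 − 0.4405 = 0.1095.
|λ| = √0.1095 = 0.3309.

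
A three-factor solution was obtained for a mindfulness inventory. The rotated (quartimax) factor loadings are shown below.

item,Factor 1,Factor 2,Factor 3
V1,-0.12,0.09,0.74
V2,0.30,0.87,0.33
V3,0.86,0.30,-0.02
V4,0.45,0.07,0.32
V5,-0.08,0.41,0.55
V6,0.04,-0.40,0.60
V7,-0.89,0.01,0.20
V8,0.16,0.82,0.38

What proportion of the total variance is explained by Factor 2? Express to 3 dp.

SS loadings for Factor 2 = 0.09² + 0.87² + 0.30² + 0.07² + 0.41² + (-0.40)² + 0.01² + 0.82² = 1.8605
Proportion of variance = 1.8605 / 8 = 0.2326.

0.233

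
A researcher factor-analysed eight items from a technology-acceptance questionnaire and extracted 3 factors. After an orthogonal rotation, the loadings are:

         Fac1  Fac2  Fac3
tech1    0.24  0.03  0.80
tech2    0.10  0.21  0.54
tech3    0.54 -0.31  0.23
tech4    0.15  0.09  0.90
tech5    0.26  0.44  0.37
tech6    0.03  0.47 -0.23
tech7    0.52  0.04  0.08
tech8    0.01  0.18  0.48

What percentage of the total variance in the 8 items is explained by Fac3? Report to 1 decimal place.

27.8%

SS loadings for Fac3 = 0.80² + 0.54² + 0.23² + 0.90² + 0.37² + (-0.23)² + 0.08² + 0.48² = 2.2211
With 8 standardized items, total variance = 8. Proportion = 2.2211/8 = 0.2776 → 27.76%.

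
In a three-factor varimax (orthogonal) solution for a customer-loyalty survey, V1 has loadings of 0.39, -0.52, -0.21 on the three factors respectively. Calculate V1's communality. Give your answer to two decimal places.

h² = 0.39² + (-0.52)² + (-0.21)² = 0.1521 + 0.2704 + 0.0441 = 0.4666

0.47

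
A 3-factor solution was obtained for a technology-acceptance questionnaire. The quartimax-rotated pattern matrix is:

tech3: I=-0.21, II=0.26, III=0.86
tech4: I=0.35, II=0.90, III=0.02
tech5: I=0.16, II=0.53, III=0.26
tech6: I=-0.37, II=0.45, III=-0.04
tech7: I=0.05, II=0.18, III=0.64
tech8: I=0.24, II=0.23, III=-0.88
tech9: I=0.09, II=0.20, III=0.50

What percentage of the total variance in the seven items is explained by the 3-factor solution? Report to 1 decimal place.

59.0%

Communalities: 0.8513, 0.9329, 0.3741, 0.3410, 0.4445, 0.8849, 0.2981; Σh² = 4.1268.
Total variance with 7 standardized items is 7, so the solution explains 4.1268/7 = 0.5895 = 58.95%.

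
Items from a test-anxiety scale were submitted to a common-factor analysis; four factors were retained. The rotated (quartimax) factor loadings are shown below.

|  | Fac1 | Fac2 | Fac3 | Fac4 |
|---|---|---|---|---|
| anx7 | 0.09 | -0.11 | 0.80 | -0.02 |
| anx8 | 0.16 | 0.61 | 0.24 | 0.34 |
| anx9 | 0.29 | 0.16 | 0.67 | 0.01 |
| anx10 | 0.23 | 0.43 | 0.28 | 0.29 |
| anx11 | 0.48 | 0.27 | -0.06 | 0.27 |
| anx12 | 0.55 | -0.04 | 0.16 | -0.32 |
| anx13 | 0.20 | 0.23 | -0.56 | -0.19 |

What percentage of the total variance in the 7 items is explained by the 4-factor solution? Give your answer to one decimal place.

49.2%

Communalities: 0.6606, 0.5709, 0.5587, 0.4003, 0.3798, 0.4321, 0.4426; Σh² = 3.4450.
Total variance with 7 standardized items is 7, so the solution explains 3.4450/7 = 0.4921 = 49.21%.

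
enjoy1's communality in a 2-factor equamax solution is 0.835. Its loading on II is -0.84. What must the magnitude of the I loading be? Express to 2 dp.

Under orthogonal rotation h² = Σλ², so λ_I² = h² − (0.7056) = 0.835 − 0.7056 = 0.1294.
|λ| = √0.1294 = 0.3597.

0.36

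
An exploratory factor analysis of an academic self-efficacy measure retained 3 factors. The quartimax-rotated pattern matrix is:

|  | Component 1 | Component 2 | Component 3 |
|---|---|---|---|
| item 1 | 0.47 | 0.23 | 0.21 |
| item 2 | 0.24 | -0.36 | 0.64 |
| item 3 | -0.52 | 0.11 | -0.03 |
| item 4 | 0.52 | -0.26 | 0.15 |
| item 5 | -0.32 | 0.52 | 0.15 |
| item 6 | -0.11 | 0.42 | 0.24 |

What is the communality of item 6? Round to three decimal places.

h² = (-0.11)² + 0.42² + 0.24² = 0.0121 + 0.1764 + 0.0576 = 0.2461

0.246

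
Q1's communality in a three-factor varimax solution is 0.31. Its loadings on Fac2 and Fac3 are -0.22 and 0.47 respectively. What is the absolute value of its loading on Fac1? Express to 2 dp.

Under orthogonal rotation h² = Σλ², so λ_Fac1² = h² − (0.2693) = 0.31 − 0.2693 = 0.0407.
|λ| = √0.0407 = 0.2017.

0.20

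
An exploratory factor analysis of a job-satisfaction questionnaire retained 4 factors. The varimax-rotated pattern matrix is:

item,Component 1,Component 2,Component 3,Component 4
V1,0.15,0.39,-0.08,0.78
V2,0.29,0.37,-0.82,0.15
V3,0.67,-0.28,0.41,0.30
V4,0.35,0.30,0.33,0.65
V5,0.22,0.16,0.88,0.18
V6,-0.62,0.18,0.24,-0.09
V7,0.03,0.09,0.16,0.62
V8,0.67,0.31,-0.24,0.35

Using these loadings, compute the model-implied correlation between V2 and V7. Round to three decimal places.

r̂ = Σ λ_i·λ_j across factors = (0.29)(0.03) + (0.37)(0.09) + (-0.82)(0.16) + (0.15)(0.62)
  = +0.0087 +0.0333 -0.1312 +0.0930 = 0.0038

0.004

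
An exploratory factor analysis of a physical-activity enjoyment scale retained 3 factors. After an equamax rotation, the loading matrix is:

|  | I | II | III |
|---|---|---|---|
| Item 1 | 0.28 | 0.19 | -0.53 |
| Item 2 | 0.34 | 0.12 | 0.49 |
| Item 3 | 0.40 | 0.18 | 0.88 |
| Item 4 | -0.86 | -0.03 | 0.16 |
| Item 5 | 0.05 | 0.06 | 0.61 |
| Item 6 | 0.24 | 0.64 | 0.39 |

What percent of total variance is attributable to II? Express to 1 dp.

8.3%

SS loadings for II = 0.19² + 0.12² + 0.18² + (-0.03)² + 0.06² + 0.64² = 0.4970
With 6 standardized items, total variance = 6. Proportion = 0.4970/6 = 0.0828 → 8.28%.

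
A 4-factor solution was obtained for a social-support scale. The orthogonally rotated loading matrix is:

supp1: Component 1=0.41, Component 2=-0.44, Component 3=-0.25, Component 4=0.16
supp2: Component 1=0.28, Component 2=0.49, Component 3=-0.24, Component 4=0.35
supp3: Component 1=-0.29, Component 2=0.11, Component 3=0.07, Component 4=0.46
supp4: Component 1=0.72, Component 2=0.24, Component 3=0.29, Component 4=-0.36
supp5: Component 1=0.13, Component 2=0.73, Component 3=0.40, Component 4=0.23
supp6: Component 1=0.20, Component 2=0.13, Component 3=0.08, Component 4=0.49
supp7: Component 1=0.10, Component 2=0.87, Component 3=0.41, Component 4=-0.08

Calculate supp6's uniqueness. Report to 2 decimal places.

h² = 0.20² + 0.13² + 0.08² + 0.49² = 0.0400 + 0.0169 + 0.0064 + 0.2401 = 0.3034
Uniqueness u² = 1 − h² = 1 − 0.3034 = 0.6966

0.70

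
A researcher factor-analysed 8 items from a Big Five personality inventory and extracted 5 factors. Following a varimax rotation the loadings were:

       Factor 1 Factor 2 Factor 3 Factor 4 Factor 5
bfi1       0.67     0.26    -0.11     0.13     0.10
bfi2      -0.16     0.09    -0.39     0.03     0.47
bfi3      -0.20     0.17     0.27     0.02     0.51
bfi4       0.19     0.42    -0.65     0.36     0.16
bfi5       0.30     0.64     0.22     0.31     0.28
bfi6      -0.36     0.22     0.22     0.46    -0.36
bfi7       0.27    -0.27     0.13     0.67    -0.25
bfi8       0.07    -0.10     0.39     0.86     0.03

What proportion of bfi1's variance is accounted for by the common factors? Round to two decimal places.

h² = 0.67² + 0.26² + (-0.11)² + 0.13² + 0.10² = 0.4489 + 0.0676 + 0.0121 + 0.0169 + 0.0100 = 0.5555

0.56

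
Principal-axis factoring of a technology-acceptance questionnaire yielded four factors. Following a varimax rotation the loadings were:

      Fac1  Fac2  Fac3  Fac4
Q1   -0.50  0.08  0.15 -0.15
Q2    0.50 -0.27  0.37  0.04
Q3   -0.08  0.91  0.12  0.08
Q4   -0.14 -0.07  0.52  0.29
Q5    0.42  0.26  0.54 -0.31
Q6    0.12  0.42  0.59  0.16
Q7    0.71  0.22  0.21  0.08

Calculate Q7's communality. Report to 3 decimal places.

0.603

h² = 0.71² + 0.22² + 0.21² + 0.08² = 0.5041 + 0.0484 + 0.0441 + 0.0064 = 0.6030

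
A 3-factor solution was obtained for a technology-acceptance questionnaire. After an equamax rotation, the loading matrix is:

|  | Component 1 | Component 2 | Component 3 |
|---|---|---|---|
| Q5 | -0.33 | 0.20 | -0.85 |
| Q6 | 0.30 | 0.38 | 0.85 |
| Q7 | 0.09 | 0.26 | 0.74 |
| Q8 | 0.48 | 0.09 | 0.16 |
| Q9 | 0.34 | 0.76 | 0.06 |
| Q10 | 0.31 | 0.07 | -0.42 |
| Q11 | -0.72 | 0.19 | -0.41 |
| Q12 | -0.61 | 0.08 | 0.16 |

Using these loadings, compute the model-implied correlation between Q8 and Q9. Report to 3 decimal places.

0.241

r̂ = Σ λ_i·λ_j across factors = (0.48)(0.34) + (0.09)(0.76) + (0.16)(0.06)
  = +0.1632 +0.0684 +0.0096 = 0.2412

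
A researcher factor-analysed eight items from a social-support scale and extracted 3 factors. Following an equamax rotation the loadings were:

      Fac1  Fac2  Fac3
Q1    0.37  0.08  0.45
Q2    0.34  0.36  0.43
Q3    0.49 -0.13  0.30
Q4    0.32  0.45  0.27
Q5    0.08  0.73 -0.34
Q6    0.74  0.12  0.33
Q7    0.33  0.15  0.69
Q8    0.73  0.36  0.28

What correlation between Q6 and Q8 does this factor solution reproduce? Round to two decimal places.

0.68

r̂ = Σ λ_i·λ_j across factors = (0.74)(0.73) + (0.12)(0.36) + (0.33)(0.28)
  = +0.5402 +0.0432 +0.0924 = 0.6758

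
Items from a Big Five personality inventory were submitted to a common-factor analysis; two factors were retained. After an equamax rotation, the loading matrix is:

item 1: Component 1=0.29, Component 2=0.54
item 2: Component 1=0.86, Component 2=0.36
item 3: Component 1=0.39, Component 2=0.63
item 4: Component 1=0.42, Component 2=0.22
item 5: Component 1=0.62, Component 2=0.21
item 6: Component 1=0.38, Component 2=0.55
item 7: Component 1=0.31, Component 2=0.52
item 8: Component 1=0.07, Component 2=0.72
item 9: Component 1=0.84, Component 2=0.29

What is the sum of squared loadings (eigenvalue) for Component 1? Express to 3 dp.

SS loadings for Component 1 = 0.29² + 0.86² + 0.39² + 0.42² + 0.62² + 0.38² + 0.31² + 0.07² + 0.84² = 0.0841 + 0.7396 + 0.1521 + 0.1764 + 0.3844 + 0.1444 + 0.0961 + 0.0049 + 0.7056 = 2.4876

2.488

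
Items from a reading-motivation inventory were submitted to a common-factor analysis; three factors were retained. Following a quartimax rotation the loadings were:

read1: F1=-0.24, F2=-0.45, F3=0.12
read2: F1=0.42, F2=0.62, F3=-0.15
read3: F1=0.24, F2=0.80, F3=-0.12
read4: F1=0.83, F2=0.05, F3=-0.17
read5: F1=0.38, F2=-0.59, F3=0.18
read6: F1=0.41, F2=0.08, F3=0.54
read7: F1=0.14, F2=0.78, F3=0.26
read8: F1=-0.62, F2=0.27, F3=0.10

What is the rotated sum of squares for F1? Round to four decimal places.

1.6970

SS loadings for F1 = (-0.24)² + 0.42² + 0.24² + 0.83² + 0.38² + 0.41² + 0.14² + (-0.62)² = 0.0576 + 0.1764 + 0.0576 + 0.6889 + 0.1444 + 0.1681 + 0.0196 + 0.3844 = 1.6970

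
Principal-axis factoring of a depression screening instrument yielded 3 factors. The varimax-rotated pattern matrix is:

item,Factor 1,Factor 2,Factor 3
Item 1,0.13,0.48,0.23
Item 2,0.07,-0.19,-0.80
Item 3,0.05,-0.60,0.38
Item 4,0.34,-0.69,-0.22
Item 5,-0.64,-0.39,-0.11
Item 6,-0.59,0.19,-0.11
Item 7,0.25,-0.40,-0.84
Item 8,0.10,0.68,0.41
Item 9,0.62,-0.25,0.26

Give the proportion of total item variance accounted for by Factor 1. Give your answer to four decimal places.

SS loadings for Factor 1 = 0.13² + 0.07² + 0.05² + 0.34² + (-0.64)² + (-0.59)² + 0.25² + 0.10² + 0.62² = 1.3545
Proportion of variance = 1.3545 / 9 = 0.1505.

0.1505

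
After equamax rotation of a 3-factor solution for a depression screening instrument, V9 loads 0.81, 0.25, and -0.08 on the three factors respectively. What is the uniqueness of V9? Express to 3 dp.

0.275

h² = 0.81² + 0.25² + (-0.08)² = 0.6561 + 0.0625 + 0.0064 = 0.7250
Uniqueness u² = 1 − h² = 1 − 0.7250 = 0.2750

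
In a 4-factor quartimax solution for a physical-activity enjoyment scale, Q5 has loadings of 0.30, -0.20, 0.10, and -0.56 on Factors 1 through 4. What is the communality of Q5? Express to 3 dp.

0.454

h² = 0.30² + (-0.20)² + 0.10² + (-0.56)² = 0.0900 + 0.0400 + 0.0100 + 0.3136 = 0.4536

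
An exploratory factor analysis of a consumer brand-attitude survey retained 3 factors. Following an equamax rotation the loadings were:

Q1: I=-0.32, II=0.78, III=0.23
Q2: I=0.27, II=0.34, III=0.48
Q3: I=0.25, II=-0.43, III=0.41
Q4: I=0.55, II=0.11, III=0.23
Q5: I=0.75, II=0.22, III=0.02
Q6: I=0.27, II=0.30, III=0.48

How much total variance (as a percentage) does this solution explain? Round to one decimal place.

SS loadings by factor: 1.1757, 1.0594, 0.7351; total = 2.9702.
Total variance with 6 standardized items is 6, so the solution explains 2.9702/6 = 0.4950 = 49.50%.

49.5%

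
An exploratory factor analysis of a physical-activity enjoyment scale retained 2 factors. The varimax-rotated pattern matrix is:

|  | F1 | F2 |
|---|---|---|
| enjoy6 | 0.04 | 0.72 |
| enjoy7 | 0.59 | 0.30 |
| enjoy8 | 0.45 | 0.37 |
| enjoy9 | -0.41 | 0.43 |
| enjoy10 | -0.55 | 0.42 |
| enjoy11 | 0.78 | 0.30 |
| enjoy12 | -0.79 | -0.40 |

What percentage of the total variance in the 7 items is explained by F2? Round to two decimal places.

19.38%

SS loadings for F2 = 0.72² + 0.30² + 0.37² + 0.43² + 0.42² + 0.30² + (-0.40)² = 1.3566
With 7 standardized items, total variance = 7. Proportion = 1.3566/7 = 0.1938 → 19.38%.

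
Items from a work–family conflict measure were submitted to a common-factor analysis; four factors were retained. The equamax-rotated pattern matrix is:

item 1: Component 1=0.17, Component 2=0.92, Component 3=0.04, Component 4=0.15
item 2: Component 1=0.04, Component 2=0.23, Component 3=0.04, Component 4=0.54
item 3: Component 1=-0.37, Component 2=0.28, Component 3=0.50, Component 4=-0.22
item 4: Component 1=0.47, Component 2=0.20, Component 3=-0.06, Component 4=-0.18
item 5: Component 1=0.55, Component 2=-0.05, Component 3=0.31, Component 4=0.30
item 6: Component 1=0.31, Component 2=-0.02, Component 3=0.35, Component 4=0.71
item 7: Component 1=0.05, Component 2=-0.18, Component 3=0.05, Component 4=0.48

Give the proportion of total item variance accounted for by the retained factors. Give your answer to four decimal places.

SS loadings by factor: 0.7894, 1.0530, 0.4779, 1.2194; total = 3.5397.
Total variance with 7 standardized items is 7, so the solution explains 3.5397/7 = 0.5057.

0.5057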